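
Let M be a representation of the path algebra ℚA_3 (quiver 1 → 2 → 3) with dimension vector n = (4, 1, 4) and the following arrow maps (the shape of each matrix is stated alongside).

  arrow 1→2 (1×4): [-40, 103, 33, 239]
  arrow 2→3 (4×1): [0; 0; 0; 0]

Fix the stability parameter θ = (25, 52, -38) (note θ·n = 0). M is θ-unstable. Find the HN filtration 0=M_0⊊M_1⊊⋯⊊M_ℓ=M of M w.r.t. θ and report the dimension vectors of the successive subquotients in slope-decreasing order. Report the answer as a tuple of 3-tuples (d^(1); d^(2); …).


Interval decomposition of M: I[1,1]^3, I[1,2], I[3,3]^4.
HN type (ℓ=3): μ^(1)=52; μ^(2)=25; μ^(3)=-38

((0, 1, 0); (4, 0, 0); (0, 0, 4))


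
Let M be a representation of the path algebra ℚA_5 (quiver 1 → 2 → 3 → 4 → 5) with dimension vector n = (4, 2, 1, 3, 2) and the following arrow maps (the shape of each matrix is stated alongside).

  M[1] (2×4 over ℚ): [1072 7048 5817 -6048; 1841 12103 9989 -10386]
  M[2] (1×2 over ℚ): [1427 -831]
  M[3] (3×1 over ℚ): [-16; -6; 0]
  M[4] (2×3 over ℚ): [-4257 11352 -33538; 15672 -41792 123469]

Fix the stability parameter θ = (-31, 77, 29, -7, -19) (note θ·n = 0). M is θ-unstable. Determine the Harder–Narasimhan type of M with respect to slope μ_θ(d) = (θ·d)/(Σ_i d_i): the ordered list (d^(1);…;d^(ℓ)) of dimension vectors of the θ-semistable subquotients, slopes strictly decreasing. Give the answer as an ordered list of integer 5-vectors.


Barcode: M ≅ I[1,1]^2, I[1,2], I[1,4], I[4,5]^2. HN layers by μ_θ (4 steps, strictly decreasing):
  μ^(1)=77; μ^(2)=33; μ^(3)=-13; μ^(4)=-31

((0, 1, 0, 0, 0); (0, 1, 1, 1, 0); (0, 0, 0, 2, 2); (4, 0, 0, 0, 0))


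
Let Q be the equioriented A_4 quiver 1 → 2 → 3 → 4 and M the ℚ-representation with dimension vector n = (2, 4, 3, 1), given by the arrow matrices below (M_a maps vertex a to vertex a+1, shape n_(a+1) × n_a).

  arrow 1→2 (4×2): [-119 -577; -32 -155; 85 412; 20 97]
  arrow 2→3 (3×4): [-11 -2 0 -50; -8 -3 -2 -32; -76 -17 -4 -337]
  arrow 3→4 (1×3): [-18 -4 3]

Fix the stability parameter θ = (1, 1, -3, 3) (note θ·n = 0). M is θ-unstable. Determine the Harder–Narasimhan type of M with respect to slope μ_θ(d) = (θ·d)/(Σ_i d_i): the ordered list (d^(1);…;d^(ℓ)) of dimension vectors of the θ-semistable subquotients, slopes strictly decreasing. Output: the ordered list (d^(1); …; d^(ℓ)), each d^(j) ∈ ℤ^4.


Interval decomposition of M: I[1,3], I[1,4], I[2,2], I[2,3].
HN type (ℓ=4): μ^(1)=3; μ^(2)=1; μ^(3)=-1/3; μ^(4)=-1

((0, 0, 0, 1); (0, 1, 0, 0); (2, 2, 2, 0); (0, 1, 1, 0))


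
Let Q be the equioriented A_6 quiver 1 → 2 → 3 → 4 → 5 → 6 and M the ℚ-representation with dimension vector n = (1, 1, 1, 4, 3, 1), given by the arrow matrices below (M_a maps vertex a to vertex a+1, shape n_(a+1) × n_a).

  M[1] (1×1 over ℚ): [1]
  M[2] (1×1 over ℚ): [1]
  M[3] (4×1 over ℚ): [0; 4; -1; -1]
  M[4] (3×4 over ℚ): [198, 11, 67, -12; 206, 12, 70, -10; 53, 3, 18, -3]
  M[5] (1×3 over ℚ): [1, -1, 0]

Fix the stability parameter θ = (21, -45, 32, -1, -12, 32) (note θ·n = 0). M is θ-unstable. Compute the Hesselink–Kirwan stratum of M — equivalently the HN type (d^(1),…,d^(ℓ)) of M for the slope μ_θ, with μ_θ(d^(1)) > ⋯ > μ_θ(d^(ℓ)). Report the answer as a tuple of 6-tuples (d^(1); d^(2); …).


Via rank(M_{q-1}∘⋯∘M_p): M ≅ I[1,6], I[4,4], I[4,5]^2.
μ_θ-semistable layers: μ^(1)=32; μ^(2)=19/3; μ^(3)=-1; μ^(4)=-13/2; μ^(5)=-12

((0, 0, 0, 0, 0, 1); (0, 0, 1, 1, 1, 0); (0, 0, 0, 1, 0, 0); (0, 0, 0, 2, 2, 0); (1, 1, 0, 0, 0, 0))


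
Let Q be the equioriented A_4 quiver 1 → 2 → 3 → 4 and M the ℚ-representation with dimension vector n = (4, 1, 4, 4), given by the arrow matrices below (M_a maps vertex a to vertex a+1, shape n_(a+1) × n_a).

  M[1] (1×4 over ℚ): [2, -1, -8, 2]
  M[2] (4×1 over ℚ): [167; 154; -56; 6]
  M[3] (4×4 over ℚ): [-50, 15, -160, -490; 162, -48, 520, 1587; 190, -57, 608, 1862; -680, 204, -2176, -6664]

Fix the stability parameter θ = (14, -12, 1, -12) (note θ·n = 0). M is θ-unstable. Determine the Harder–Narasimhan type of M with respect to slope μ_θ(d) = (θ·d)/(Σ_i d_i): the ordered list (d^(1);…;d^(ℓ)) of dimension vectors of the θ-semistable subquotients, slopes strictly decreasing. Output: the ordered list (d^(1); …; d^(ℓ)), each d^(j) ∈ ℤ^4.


Via rank(M_{q-1}∘⋯∘M_p): M ≅ I[1,1]^3, I[1,4], I[3,3]^2, I[3,4], I[4,4]^2.
μ_θ-semistable layers: μ^(1)=14; μ^(2)=1; μ^(3)=-9/4; μ^(4)=-11/2; μ^(5)=-12

((3, 0, 0, 0); (0, 0, 2, 0); (1, 1, 1, 1); (0, 0, 1, 1); (0, 0, 0, 2))


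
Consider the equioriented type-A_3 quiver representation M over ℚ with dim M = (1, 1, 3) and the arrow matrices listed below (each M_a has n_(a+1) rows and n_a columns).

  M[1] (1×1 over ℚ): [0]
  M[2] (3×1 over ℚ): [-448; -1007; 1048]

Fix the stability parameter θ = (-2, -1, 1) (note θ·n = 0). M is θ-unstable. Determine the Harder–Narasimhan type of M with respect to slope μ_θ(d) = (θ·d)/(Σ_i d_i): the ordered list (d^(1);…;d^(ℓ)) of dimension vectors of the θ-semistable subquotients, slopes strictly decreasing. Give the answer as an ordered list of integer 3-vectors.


Interval decomposition of M: I[1,1], I[2,3], I[3,3]^2.
HN type (ℓ=3): μ^(1)=1; μ^(2)=-1; μ^(3)=-2

((0, 0, 3); (0, 1, 0); (1, 0, 0))


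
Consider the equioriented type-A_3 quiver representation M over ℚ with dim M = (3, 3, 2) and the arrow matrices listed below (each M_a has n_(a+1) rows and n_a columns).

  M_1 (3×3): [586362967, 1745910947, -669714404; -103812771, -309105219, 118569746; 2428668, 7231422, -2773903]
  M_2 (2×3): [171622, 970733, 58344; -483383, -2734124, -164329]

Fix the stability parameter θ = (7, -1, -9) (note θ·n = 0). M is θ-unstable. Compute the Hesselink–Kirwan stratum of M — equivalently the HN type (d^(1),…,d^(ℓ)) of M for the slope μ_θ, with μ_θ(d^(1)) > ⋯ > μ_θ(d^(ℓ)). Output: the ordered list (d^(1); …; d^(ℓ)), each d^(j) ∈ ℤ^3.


Via rank(M_{q-1}∘⋯∘M_p): M ≅ I[1,1], I[1,3]^2, I[2,2].
μ_θ-semistable layers: μ^(1)=7; μ^(2)=-1

((1, 0, 0); (2, 3, 2))


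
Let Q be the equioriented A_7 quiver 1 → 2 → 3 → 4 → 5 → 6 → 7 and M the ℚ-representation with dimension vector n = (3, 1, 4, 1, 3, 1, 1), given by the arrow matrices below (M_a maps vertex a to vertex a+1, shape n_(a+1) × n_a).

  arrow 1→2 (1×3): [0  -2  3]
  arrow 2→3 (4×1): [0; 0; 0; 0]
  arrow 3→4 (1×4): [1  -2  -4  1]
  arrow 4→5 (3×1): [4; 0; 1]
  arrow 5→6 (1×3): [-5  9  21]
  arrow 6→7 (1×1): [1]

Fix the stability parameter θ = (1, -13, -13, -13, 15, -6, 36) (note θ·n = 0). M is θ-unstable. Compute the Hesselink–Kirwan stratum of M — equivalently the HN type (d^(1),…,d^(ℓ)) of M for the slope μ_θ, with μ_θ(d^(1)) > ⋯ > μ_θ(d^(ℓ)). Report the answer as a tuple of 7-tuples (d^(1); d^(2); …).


Interval decomposition of M: I[1,1]^2, I[1,2], I[3,3]^3, I[3,7], I[5,5]^2.
HN type (ℓ=6): μ^(1)=36; μ^(2)=15; μ^(3)=9/2; μ^(4)=1; μ^(5)=-6; μ^(6)=-13

((0, 0, 0, 0, 0, 0, 1); (0, 0, 0, 0, 2, 0, 0); (0, 0, 0, 0, 1, 1, 0); (2, 0, 0, 0, 0, 0, 0); (1, 1, 0, 0, 0, 0, 0); (0, 0, 4, 1, 0, 0, 0))


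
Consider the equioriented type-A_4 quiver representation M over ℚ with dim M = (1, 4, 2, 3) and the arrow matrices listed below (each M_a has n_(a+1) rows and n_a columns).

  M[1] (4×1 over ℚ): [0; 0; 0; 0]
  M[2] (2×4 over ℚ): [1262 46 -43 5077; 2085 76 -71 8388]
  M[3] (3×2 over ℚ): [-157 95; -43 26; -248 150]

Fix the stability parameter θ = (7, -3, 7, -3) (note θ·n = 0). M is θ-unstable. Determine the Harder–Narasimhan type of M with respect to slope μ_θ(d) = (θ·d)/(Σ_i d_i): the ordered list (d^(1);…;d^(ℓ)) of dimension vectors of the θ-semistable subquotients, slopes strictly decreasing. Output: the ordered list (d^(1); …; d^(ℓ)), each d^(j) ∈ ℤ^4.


Via rank(M_{q-1}∘⋯∘M_p): M ≅ I[1,1], I[2,2]^2, I[2,4]^2, I[4,4].
μ_θ-semistable layers: μ^(1)=7; μ^(2)=2; μ^(3)=-3

((1, 0, 0, 0); (0, 0, 2, 2); (0, 4, 0, 1))


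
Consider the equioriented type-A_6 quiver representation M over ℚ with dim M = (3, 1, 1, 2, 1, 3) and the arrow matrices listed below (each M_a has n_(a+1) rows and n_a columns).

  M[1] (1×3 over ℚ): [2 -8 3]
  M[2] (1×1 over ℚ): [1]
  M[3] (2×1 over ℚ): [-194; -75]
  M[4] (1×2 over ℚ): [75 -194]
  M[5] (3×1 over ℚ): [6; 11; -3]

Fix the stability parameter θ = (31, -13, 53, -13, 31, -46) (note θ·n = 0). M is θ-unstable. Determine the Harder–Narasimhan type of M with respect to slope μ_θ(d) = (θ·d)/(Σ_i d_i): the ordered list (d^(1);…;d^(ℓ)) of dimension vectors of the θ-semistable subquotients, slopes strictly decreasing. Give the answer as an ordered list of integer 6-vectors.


Interval decomposition of M: I[1,1]^2, I[1,4], I[4,6], I[6,6]^2.
HN type (ℓ=6): μ^(1)=31; μ^(2)=20; μ^(3)=9; μ^(4)=-15/2; μ^(5)=-13; μ^(6)=-46

((2, 0, 0, 0, 0, 0); (0, 0, 1, 1, 0, 0); (1, 1, 0, 0, 0, 0); (0, 0, 0, 0, 1, 1); (0, 0, 0, 1, 0, 0); (0, 0, 0, 0, 0, 2))


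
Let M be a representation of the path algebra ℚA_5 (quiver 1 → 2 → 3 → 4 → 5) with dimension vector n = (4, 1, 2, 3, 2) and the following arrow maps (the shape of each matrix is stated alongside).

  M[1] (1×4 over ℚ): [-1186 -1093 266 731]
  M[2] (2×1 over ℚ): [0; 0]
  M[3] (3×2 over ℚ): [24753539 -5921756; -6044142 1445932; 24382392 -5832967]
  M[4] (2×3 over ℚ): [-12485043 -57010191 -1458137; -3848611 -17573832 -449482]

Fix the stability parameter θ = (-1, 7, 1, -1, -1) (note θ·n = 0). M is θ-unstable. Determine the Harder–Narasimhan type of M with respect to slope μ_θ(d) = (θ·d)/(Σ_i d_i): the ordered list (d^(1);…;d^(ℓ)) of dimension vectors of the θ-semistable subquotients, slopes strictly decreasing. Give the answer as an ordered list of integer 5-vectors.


Via rank(M_{q-1}∘⋯∘M_p): M ≅ I[1,1]^3, I[1,2], I[3,5]^2, I[4,4].
μ_θ-semistable layers: μ^(1)=7; μ^(2)=-1/3; μ^(3)=-1

((0, 1, 0, 0, 0); (0, 0, 2, 2, 2); (4, 0, 0, 1, 0))


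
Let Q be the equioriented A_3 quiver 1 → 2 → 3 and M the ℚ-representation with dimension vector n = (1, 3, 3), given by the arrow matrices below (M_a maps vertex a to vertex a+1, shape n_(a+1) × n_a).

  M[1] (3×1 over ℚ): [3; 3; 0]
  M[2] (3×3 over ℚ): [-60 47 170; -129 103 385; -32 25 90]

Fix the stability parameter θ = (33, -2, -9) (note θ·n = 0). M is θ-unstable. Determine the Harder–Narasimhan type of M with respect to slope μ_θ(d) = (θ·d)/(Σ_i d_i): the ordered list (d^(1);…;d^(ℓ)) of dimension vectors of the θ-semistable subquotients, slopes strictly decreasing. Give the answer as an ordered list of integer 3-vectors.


Via rank(M_{q-1}∘⋯∘M_p): M ≅ I[1,3], I[2,2], I[2,3], I[3,3].
μ_θ-semistable layers: μ^(1)=22/3; μ^(2)=-2; μ^(3)=-11/2; μ^(4)=-9

((1, 1, 1); (0, 1, 0); (0, 1, 1); (0, 0, 1))


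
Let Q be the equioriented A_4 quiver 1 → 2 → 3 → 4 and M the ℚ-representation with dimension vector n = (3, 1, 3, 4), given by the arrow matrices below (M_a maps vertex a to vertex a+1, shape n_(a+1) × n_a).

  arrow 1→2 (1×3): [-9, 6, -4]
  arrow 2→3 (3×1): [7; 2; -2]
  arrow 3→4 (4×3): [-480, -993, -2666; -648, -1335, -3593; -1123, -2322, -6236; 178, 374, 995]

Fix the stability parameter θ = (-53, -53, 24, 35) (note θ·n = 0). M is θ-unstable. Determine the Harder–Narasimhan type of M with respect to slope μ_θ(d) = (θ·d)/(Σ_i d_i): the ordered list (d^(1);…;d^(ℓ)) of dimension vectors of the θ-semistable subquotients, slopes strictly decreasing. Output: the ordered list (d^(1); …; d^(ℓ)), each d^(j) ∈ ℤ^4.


Interval decomposition of M: I[1,1]^2, I[1,4], I[3,4]^2, I[4,4].
HN type (ℓ=3): μ^(1)=35; μ^(2)=24; μ^(3)=-53

((0, 0, 0, 4); (0, 0, 3, 0); (3, 1, 0, 0))


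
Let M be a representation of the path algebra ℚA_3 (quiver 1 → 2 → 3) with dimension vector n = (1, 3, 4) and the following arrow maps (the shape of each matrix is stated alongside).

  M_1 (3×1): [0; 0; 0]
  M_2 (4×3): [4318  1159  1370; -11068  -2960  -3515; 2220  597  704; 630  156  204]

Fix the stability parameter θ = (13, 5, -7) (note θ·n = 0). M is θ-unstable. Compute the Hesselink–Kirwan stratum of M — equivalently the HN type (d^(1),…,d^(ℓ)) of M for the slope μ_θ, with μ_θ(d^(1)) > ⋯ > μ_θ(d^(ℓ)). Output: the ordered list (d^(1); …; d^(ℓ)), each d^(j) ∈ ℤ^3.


Barcode: M ≅ I[1,1], I[2,3]^3, I[3,3]. HN layers by μ_θ (3 steps, strictly decreasing):
  μ^(1)=13; μ^(2)=-1; μ^(3)=-7

((1, 0, 0); (0, 3, 3); (0, 0, 1))


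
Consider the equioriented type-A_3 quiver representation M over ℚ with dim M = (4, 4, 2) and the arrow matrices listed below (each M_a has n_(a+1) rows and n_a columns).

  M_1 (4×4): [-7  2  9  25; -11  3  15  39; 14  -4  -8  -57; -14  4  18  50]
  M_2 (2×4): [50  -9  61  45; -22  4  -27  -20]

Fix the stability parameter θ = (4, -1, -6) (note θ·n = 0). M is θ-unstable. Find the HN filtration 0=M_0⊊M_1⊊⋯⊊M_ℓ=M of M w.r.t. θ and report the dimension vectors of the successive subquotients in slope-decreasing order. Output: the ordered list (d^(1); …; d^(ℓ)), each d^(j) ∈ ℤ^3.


Interval decomposition of M: I[1,1], I[1,2], I[1,3]^2, I[2,2].
HN type (ℓ=3): μ^(1)=4; μ^(2)=3/2; μ^(3)=-1

((1, 0, 0); (1, 1, 0); (2, 3, 2))


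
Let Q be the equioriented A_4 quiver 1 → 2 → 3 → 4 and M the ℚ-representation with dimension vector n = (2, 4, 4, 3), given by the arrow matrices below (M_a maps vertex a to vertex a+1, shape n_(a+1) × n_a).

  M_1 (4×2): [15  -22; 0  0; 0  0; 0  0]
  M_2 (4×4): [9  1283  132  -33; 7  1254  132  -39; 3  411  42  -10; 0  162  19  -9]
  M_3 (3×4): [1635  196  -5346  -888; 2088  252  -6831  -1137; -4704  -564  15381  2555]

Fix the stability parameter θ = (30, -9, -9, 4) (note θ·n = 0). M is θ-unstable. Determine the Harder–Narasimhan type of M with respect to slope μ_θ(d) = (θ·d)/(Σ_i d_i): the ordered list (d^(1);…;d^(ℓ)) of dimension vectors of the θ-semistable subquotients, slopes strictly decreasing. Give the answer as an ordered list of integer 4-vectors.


Barcode: M ≅ I[1,1], I[1,4], I[2,3]^2, I[2,4], I[4,4]. HN layers by μ_θ (3 steps, strictly decreasing):
  μ^(1)=30; μ^(2)=4; μ^(3)=-9

((1, 0, 0, 0); (1, 1, 1, 3); (0, 3, 3, 0))


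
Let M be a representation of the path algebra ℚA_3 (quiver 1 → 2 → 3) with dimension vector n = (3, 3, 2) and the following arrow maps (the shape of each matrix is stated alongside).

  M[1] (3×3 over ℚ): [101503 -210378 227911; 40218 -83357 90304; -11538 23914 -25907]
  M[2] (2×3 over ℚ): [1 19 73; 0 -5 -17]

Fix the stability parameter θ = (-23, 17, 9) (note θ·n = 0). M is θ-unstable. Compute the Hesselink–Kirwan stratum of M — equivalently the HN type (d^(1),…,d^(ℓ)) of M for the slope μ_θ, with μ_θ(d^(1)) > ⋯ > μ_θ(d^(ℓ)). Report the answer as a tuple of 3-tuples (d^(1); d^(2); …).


Via rank(M_{q-1}∘⋯∘M_p): M ≅ I[1,2], I[1,3]^2.
μ_θ-semistable layers: μ^(1)=17; μ^(2)=13; μ^(3)=-23

((0, 1, 0); (0, 2, 2); (3, 0, 0))


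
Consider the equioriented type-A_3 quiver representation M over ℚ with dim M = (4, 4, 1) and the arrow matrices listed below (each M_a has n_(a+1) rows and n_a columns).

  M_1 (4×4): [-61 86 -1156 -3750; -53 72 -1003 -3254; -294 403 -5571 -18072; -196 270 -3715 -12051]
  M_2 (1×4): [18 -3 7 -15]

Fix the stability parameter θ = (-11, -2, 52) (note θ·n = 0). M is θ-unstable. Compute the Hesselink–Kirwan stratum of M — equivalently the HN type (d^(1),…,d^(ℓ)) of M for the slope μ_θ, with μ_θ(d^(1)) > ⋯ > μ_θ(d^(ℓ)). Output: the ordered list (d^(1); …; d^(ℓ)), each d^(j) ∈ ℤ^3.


Interval decomposition of M: I[1,2]^3, I[1,3].
HN type (ℓ=3): μ^(1)=52; μ^(2)=-2; μ^(3)=-11

((0, 0, 1); (0, 4, 0); (4, 0, 0))


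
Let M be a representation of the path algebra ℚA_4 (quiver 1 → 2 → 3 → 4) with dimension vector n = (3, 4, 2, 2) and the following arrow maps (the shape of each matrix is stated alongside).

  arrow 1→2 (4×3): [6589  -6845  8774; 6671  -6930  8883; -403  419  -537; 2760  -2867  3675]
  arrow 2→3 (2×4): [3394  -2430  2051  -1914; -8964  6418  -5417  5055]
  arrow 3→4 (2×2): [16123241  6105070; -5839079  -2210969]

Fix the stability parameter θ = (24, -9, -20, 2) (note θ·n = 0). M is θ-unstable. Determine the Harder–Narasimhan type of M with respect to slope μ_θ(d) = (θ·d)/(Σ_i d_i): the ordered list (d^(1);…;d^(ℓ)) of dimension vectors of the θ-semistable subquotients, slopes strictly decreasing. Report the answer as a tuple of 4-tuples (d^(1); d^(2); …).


Via rank(M_{q-1}∘⋯∘M_p): M ≅ I[1,2], I[1,4]^2, I[2,2].
μ_θ-semistable layers: μ^(1)=15/2; μ^(2)=2; μ^(3)=-5/3; μ^(4)=-9

((1, 1, 0, 0); (0, 0, 0, 2); (2, 2, 2, 0); (0, 1, 0, 0))


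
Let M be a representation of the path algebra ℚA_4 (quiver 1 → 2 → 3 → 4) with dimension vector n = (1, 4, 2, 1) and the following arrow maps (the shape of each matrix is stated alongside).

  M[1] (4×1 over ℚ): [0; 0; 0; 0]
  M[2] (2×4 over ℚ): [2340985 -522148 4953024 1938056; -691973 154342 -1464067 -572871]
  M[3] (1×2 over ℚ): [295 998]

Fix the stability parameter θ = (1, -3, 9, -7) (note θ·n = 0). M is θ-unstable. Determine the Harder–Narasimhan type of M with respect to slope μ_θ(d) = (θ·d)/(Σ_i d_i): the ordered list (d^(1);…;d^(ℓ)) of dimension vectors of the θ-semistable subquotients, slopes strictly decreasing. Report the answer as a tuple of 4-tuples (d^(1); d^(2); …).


Via rank(M_{q-1}∘⋯∘M_p): M ≅ I[1,1], I[2,2]^2, I[2,3], I[2,4].
μ_θ-semistable layers: μ^(1)=9; μ^(2)=1; μ^(3)=-3

((0, 0, 1, 0); (1, 0, 1, 1); (0, 4, 0, 0))


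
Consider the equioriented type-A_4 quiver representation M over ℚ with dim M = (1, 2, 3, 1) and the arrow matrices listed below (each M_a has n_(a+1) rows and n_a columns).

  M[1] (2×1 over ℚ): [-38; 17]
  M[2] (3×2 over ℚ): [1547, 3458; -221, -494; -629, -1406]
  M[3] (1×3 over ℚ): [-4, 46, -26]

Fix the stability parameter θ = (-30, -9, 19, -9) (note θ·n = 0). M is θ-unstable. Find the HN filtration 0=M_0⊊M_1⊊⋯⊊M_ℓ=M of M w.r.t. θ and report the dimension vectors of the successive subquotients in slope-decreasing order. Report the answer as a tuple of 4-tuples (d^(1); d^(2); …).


Via rank(M_{q-1}∘⋯∘M_p): M ≅ I[1,2], I[2,3], I[3,3], I[3,4].
μ_θ-semistable layers: μ^(1)=19; μ^(2)=5; μ^(3)=-9; μ^(4)=-30

((0, 0, 2, 0); (0, 0, 1, 1); (0, 2, 0, 0); (1, 0, 0, 0))


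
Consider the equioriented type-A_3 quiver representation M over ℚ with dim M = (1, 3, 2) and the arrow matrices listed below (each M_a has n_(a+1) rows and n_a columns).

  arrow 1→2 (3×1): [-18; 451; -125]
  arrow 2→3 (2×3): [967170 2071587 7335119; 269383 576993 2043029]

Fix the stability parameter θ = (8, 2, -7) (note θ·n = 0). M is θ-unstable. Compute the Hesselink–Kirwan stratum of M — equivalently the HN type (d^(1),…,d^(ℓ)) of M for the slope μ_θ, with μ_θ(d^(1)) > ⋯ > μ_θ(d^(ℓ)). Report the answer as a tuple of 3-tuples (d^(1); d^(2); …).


Via rank(M_{q-1}∘⋯∘M_p): M ≅ I[1,3], I[2,2], I[2,3].
μ_θ-semistable layers: μ^(1)=2; μ^(2)=1; μ^(3)=-5/2

((0, 1, 0); (1, 1, 1); (0, 1, 1))


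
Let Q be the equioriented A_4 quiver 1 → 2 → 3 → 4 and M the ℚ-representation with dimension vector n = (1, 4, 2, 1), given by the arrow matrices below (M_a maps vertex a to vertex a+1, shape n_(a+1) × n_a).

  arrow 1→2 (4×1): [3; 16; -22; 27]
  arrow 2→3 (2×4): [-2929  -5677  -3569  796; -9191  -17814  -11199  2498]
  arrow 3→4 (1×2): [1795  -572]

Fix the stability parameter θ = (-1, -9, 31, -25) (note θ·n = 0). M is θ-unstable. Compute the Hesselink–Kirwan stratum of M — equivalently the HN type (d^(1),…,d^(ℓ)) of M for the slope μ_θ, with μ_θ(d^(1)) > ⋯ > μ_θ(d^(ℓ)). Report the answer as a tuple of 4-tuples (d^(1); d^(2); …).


Interval decomposition of M: I[1,4], I[2,2]^2, I[2,3].
HN type (ℓ=4): μ^(1)=31; μ^(2)=3; μ^(3)=-5; μ^(4)=-9

((0, 0, 1, 0); (0, 0, 1, 1); (1, 1, 0, 0); (0, 3, 0, 0))


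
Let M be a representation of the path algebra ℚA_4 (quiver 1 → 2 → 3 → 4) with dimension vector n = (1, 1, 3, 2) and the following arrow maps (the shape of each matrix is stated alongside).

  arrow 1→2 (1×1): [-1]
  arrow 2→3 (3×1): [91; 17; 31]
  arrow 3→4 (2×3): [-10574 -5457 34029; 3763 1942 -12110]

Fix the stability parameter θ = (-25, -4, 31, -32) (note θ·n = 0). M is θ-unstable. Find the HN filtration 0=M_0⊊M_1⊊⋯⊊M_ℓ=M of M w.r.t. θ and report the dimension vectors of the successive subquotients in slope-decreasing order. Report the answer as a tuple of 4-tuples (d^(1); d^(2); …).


Interval decomposition of M: I[1,4], I[3,3], I[3,4].
HN type (ℓ=4): μ^(1)=31; μ^(2)=-1/2; μ^(3)=-4; μ^(4)=-25

((0, 0, 1, 0); (0, 0, 2, 2); (0, 1, 0, 0); (1, 0, 0, 0))


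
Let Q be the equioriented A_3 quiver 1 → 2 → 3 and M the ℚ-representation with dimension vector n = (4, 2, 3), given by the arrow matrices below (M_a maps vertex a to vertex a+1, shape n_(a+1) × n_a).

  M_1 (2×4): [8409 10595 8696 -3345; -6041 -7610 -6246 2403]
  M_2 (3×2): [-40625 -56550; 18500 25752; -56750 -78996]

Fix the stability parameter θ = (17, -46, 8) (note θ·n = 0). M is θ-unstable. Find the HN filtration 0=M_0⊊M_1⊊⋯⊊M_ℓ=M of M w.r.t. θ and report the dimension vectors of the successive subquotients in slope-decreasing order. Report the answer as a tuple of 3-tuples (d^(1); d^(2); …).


Barcode: M ≅ I[1,1]^2, I[1,2], I[1,3], I[3,3]^2. HN layers by μ_θ (3 steps, strictly decreasing):
  μ^(1)=17; μ^(2)=8; μ^(3)=-29/2

((2, 0, 0); (0, 0, 3); (2, 2, 0))


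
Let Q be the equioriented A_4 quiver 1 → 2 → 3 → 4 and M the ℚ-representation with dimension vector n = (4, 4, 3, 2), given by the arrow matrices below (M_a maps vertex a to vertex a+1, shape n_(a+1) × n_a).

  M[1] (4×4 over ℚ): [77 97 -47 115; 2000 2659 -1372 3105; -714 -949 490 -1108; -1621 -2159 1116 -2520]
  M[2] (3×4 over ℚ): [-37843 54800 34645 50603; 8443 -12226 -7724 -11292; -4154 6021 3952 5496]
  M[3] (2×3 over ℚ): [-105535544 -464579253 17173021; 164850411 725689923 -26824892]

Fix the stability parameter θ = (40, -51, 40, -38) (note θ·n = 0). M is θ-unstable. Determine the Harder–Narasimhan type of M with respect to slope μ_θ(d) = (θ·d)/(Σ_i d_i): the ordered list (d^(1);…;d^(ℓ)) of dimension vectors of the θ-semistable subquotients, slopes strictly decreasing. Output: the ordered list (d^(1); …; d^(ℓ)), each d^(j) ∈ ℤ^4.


Via rank(M_{q-1}∘⋯∘M_p): M ≅ I[1,2], I[1,3], I[1,4]^2.
μ_θ-semistable layers: μ^(1)=40; μ^(2)=1; μ^(3)=-11/2

((0, 0, 1, 0); (0, 0, 2, 2); (4, 4, 0, 0))


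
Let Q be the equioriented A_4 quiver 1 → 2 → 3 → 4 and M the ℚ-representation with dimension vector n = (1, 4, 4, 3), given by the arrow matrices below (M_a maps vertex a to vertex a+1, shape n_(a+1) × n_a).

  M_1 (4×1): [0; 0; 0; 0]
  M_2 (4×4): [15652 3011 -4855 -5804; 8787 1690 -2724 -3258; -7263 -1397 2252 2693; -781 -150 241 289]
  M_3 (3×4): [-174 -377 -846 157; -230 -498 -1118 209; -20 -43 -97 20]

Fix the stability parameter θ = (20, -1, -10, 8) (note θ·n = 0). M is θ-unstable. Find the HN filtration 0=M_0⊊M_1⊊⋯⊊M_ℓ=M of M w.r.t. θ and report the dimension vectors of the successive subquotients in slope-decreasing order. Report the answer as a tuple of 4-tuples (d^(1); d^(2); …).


Via rank(M_{q-1}∘⋯∘M_p): M ≅ I[1,1], I[2,3], I[2,4]^3.
μ_θ-semistable layers: μ^(1)=20; μ^(2)=8; μ^(3)=-11/2

((1, 0, 0, 0); (0, 0, 0, 3); (0, 4, 4, 0))


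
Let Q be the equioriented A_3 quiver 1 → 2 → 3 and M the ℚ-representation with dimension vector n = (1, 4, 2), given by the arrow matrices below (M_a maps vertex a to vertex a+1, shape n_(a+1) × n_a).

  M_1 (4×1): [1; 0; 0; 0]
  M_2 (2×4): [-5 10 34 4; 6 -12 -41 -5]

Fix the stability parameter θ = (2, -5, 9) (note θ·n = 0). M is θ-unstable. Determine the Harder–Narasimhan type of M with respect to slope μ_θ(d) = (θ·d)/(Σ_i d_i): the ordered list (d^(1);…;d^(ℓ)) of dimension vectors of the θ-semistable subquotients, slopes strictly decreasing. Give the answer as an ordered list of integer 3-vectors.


Barcode: M ≅ I[1,3], I[2,2]^2, I[2,3]. HN layers by μ_θ (3 steps, strictly decreasing):
  μ^(1)=9; μ^(2)=-3/2; μ^(3)=-5

((0, 0, 2); (1, 1, 0); (0, 3, 0))


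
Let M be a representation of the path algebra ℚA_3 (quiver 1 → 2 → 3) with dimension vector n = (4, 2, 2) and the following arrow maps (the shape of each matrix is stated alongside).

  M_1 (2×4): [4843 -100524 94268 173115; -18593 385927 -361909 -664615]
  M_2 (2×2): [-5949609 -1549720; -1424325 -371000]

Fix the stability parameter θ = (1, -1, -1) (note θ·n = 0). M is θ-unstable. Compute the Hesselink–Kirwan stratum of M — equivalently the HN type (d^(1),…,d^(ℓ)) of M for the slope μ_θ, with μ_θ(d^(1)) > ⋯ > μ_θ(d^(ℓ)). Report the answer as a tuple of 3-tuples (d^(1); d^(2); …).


Via rank(M_{q-1}∘⋯∘M_p): M ≅ I[1,1]^2, I[1,2], I[1,3], I[3,3].
μ_θ-semistable layers: μ^(1)=1; μ^(2)=0; μ^(3)=-1/3; μ^(4)=-1

((2, 0, 0); (1, 1, 0); (1, 1, 1); (0, 0, 1))


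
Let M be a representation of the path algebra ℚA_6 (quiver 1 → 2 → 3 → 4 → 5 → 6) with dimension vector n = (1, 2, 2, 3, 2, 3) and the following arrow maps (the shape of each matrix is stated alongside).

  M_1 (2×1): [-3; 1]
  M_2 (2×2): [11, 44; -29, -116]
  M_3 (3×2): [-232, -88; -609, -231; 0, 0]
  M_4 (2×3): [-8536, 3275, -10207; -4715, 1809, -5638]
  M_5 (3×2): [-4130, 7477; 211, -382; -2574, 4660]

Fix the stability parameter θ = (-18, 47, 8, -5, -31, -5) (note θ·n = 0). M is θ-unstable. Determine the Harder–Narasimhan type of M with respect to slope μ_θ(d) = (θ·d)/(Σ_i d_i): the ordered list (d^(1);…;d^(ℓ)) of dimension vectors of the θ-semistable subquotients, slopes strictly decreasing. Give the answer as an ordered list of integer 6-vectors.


Interval decomposition of M: I[1,3], I[2,2], I[3,6], I[4,4], I[4,6], I[6,6].
HN type (ℓ=5): μ^(1)=47; μ^(2)=55/2; μ^(3)=-5; μ^(4)=-28/3; μ^(5)=-18

((0, 1, 0, 0, 0, 0); (0, 1, 1, 0, 0, 0); (0, 0, 0, 1, 0, 3); (0, 0, 1, 1, 1, 0); (1, 0, 0, 1, 1, 0))


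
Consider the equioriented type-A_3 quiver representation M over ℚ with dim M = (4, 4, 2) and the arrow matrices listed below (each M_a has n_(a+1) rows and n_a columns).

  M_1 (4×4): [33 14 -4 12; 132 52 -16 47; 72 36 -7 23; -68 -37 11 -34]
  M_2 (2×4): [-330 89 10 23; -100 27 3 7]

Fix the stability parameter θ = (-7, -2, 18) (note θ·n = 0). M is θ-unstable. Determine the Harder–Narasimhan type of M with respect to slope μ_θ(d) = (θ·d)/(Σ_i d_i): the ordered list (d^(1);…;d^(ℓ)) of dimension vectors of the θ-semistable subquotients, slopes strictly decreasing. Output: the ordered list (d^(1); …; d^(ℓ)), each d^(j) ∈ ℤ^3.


Via rank(M_{q-1}∘⋯∘M_p): M ≅ I[1,2]^2, I[1,3]^2.
μ_θ-semistable layers: μ^(1)=18; μ^(2)=-2; μ^(3)=-7

((0, 0, 2); (0, 4, 0); (4, 0, 0))


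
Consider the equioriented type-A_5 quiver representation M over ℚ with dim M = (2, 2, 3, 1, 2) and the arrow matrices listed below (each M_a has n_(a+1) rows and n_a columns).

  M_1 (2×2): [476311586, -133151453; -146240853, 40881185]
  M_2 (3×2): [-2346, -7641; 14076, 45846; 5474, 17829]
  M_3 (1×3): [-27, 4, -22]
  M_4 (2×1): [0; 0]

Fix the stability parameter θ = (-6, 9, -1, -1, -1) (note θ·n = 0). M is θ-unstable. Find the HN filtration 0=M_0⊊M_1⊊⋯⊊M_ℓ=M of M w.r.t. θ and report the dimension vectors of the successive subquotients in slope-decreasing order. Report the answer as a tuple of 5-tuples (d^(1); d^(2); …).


Barcode: M ≅ I[1,2], I[1,4], I[3,3]^2, I[5,5]^2. HN layers by μ_θ (4 steps, strictly decreasing):
  μ^(1)=9; μ^(2)=7/3; μ^(3)=-1; μ^(4)=-6

((0, 1, 0, 0, 0); (0, 1, 1, 1, 0); (0, 0, 2, 0, 2); (2, 0, 0, 0, 0))


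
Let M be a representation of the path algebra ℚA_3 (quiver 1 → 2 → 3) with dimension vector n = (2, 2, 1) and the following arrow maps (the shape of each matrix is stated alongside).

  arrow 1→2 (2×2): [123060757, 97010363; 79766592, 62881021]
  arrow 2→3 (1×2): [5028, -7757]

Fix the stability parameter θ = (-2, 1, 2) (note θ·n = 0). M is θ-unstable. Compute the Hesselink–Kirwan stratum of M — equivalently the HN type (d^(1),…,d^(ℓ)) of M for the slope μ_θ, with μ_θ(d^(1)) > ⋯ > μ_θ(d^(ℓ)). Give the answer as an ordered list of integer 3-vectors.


Via rank(M_{q-1}∘⋯∘M_p): M ≅ I[1,2], I[1,3].
μ_θ-semistable layers: μ^(1)=2; μ^(2)=1; μ^(3)=-2

((0, 0, 1); (0, 2, 0); (2, 0, 0))


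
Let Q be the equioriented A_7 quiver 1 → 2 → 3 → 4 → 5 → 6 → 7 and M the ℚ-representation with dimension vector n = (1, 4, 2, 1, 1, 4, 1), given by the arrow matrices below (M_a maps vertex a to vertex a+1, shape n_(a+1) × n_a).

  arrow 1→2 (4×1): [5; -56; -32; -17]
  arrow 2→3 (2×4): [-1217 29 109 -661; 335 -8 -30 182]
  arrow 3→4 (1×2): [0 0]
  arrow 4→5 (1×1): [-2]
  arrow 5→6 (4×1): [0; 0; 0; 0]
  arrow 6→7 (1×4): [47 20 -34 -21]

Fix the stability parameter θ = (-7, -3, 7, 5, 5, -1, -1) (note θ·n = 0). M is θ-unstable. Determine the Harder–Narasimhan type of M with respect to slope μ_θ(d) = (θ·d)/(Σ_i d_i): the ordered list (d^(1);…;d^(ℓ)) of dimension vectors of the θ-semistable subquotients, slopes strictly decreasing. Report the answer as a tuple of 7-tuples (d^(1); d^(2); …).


Interval decomposition of M: I[1,3], I[2,2]^2, I[2,3], I[4,5], I[6,6]^3, I[6,7].
HN type (ℓ=5): μ^(1)=7; μ^(2)=5; μ^(3)=-1; μ^(4)=-3; μ^(5)=-7

((0, 0, 2, 0, 0, 0, 0); (0, 0, 0, 1, 1, 0, 0); (0, 0, 0, 0, 0, 4, 1); (0, 4, 0, 0, 0, 0, 0); (1, 0, 0, 0, 0, 0, 0))


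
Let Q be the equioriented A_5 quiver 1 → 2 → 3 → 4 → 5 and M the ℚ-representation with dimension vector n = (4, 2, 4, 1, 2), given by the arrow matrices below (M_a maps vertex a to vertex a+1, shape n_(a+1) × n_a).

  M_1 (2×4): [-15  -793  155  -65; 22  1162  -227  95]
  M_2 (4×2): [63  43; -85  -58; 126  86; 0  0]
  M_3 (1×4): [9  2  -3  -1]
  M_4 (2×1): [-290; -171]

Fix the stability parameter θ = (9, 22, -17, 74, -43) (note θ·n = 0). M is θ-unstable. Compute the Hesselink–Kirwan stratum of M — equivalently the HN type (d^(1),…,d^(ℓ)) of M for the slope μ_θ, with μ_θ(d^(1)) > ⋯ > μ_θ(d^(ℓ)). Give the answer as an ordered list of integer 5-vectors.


Via rank(M_{q-1}∘⋯∘M_p): M ≅ I[1,1]^2, I[1,3], I[1,5], I[3,3]^2, I[5,5].
μ_θ-semistable layers: μ^(1)=31/2; μ^(2)=9; μ^(3)=14/3; μ^(4)=-17; μ^(5)=-43

((0, 0, 0, 1, 1); (2, 0, 0, 0, 0); (2, 2, 2, 0, 0); (0, 0, 2, 0, 0); (0, 0, 0, 0, 1))


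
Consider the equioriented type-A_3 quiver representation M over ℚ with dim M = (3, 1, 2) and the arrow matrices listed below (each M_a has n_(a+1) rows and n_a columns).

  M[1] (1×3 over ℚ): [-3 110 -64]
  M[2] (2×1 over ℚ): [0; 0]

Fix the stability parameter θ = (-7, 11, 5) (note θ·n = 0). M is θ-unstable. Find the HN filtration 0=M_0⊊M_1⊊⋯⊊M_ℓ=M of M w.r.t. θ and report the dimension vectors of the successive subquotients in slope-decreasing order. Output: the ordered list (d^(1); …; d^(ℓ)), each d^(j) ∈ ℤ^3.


Barcode: M ≅ I[1,1]^2, I[1,2], I[3,3]^2. HN layers by μ_θ (3 steps, strictly decreasing):
  μ^(1)=11; μ^(2)=5; μ^(3)=-7

((0, 1, 0); (0, 0, 2); (3, 0, 0))


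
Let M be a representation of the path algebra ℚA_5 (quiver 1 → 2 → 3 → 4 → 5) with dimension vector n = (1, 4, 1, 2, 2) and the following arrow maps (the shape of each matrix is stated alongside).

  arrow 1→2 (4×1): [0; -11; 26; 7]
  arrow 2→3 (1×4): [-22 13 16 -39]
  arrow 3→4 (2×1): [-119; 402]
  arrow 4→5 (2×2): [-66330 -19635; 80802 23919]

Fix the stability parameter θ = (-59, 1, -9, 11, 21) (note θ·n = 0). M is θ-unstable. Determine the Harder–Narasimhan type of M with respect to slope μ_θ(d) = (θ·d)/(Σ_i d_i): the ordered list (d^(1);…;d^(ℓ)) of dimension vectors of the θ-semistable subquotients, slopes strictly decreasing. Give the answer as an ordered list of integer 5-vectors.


Interval decomposition of M: I[1,2], I[2,2]^2, I[2,4], I[4,5], I[5,5].
HN type (ℓ=5): μ^(1)=21; μ^(2)=11; μ^(3)=1; μ^(4)=-4; μ^(5)=-59

((0, 0, 0, 0, 2); (0, 0, 0, 2, 0); (0, 3, 0, 0, 0); (0, 1, 1, 0, 0); (1, 0, 0, 0, 0))


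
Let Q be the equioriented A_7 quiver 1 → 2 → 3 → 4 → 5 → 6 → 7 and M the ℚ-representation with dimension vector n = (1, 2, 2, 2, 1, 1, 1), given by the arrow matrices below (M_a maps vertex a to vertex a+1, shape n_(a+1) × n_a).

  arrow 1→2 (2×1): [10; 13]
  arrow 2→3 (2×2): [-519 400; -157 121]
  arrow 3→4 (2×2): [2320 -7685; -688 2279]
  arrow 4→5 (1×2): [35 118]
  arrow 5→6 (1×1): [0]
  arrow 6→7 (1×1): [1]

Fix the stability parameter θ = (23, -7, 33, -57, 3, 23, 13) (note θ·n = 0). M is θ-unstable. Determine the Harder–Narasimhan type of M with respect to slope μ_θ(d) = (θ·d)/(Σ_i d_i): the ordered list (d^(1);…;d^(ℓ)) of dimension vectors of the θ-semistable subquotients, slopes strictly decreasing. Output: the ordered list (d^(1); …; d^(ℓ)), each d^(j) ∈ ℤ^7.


Via rank(M_{q-1}∘⋯∘M_p): M ≅ I[1,5], I[2,3], I[4,4], I[6,7].
μ_θ-semistable layers: μ^(1)=33; μ^(2)=18; μ^(3)=3; μ^(4)=-2; μ^(5)=-7; μ^(6)=-57

((0, 0, 1, 0, 0, 0, 0); (0, 0, 0, 0, 0, 1, 1); (0, 0, 0, 0, 1, 0, 0); (1, 1, 1, 1, 0, 0, 0); (0, 1, 0, 0, 0, 0, 0); (0, 0, 0, 1, 0, 0, 0))


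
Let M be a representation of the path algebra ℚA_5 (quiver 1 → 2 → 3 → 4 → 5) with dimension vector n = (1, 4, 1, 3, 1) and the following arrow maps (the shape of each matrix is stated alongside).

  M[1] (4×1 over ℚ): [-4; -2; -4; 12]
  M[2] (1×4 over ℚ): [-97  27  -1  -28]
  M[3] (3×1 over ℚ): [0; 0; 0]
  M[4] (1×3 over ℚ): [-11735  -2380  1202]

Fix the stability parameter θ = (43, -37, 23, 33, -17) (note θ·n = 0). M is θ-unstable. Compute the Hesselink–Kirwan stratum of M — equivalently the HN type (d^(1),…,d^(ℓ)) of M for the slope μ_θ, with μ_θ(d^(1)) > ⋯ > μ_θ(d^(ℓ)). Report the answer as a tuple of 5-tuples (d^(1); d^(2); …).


Barcode: M ≅ I[1,3], I[2,2]^3, I[4,4]^2, I[4,5]. HN layers by μ_θ (5 steps, strictly decreasing):
  μ^(1)=33; μ^(2)=23; μ^(3)=8; μ^(4)=3; μ^(5)=-37

((0, 0, 0, 2, 0); (0, 0, 1, 0, 0); (0, 0, 0, 1, 1); (1, 1, 0, 0, 0); (0, 3, 0, 0, 0))


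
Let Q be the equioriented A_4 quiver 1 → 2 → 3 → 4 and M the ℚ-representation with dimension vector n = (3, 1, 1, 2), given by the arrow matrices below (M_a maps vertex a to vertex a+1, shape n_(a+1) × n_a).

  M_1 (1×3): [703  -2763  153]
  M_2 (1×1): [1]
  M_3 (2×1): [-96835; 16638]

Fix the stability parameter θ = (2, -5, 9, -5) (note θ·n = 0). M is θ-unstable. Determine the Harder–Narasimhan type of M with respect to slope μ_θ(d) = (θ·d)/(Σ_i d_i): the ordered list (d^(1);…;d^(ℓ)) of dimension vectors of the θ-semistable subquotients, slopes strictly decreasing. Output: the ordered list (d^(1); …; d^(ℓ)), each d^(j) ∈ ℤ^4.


Interval decomposition of M: I[1,1]^2, I[1,4], I[4,4].
HN type (ℓ=3): μ^(1)=2; μ^(2)=-3/2; μ^(3)=-5

((2, 0, 1, 1); (1, 1, 0, 0); (0, 0, 0, 1))


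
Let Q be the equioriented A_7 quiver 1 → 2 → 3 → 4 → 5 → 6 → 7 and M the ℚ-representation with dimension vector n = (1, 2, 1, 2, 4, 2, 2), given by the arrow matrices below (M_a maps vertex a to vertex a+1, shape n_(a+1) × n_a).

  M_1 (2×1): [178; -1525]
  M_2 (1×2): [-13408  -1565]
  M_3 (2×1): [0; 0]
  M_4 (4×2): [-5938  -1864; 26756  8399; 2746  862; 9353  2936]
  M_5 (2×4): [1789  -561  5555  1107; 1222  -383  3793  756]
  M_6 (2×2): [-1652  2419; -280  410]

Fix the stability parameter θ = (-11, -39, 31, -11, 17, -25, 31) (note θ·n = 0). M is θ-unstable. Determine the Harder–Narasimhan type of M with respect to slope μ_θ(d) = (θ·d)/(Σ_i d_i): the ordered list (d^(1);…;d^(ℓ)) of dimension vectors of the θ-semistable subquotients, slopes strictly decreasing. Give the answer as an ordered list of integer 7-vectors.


Barcode: M ≅ I[1,3], I[2,2], I[4,6], I[4,7], I[5,5]^2, I[7,7]. HN layers by μ_θ (6 steps, strictly decreasing):
  μ^(1)=31; μ^(2)=17; μ^(3)=-4; μ^(4)=-11; μ^(5)=-25; μ^(6)=-39

((0, 0, 1, 0, 0, 0, 2); (0, 0, 0, 0, 2, 0, 0); (0, 0, 0, 0, 2, 2, 0); (0, 0, 0, 2, 0, 0, 0); (1, 1, 0, 0, 0, 0, 0); (0, 1, 0, 0, 0, 0, 0))


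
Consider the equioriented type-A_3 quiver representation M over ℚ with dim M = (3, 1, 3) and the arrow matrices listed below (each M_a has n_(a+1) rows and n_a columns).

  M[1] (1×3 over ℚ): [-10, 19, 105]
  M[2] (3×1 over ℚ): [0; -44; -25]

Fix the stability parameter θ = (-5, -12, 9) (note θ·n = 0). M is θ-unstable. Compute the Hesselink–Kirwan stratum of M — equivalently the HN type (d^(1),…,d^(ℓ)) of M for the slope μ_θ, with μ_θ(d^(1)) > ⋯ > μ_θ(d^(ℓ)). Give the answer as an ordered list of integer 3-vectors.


Barcode: M ≅ I[1,1]^2, I[1,3], I[3,3]^2. HN layers by μ_θ (3 steps, strictly decreasing):
  μ^(1)=9; μ^(2)=-5; μ^(3)=-17/2

((0, 0, 3); (2, 0, 0); (1, 1, 0))


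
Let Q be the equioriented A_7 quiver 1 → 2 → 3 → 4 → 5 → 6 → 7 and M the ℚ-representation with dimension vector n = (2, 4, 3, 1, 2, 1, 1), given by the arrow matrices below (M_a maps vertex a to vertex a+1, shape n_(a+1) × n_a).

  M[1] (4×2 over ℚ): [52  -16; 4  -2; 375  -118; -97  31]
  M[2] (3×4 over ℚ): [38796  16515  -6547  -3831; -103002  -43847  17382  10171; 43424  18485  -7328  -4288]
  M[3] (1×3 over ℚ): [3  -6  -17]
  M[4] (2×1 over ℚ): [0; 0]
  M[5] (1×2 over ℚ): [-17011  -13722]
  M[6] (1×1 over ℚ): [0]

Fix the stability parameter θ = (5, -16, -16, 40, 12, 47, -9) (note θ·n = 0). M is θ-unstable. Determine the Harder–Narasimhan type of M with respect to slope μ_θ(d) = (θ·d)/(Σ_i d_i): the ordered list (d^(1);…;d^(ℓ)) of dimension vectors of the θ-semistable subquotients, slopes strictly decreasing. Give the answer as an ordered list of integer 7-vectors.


Barcode: M ≅ I[1,3], I[1,4], I[2,2], I[2,3], I[5,5], I[5,6], I[7,7]. HN layers by μ_θ (5 steps, strictly decreasing):
  μ^(1)=47; μ^(2)=40; μ^(3)=12; μ^(4)=-9; μ^(5)=-16

((0, 0, 0, 0, 0, 1, 0); (0, 0, 0, 1, 0, 0, 0); (0, 0, 0, 0, 2, 0, 0); (2, 2, 2, 0, 0, 0, 1); (0, 2, 1, 0, 0, 0, 0))


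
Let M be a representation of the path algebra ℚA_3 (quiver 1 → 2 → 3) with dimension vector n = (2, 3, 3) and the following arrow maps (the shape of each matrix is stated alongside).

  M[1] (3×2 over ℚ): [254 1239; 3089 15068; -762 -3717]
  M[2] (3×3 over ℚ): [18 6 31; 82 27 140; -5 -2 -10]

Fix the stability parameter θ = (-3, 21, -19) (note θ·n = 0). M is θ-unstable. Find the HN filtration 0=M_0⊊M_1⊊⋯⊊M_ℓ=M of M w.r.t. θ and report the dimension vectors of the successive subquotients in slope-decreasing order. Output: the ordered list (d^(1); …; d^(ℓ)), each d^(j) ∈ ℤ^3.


Barcode: M ≅ I[1,3]^2, I[2,3]. HN layers by μ_θ (2 steps, strictly decreasing):
  μ^(1)=1; μ^(2)=-3

((0, 3, 3); (2, 0, 0))


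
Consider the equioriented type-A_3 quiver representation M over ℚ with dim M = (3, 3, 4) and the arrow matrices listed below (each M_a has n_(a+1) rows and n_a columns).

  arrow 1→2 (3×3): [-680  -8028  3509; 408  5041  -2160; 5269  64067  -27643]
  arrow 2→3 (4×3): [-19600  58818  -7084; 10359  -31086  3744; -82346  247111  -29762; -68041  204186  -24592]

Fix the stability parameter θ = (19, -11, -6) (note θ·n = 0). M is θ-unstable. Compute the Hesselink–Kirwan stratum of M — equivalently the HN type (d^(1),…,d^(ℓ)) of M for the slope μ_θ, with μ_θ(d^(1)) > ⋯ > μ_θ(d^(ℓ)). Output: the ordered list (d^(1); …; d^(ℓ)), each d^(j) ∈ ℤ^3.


Via rank(M_{q-1}∘⋯∘M_p): M ≅ I[1,2], I[1,3]^2, I[3,3]^2.
μ_θ-semistable layers: μ^(1)=4; μ^(2)=2/3; μ^(3)=-6

((1, 1, 0); (2, 2, 2); (0, 0, 2))
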